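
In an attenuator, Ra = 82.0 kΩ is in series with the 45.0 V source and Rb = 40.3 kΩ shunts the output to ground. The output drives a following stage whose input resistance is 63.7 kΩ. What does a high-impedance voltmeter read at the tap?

V_out ≈ 10.4 V

The load sits in parallel with Rb: Rb‖R_L = (40.3 × 63.7) / (40.3 + 63.7) = 24.68 kΩ.
V_out = 45.0 × 24.68 / (82.0 + 24.68) = 45.0 × 24.68/106.7 = 10.4 V.
(Unloaded it would have been 14.8 V.)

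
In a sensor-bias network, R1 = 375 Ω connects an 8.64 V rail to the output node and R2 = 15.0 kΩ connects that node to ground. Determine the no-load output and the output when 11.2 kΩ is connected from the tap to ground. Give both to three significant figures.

Unloaded: 8.43 V; loaded: 8.16 V

Open-circuit: V = 8.64 × 15000/(375 + 15000) = 8.43 V.
With the load, R2 becomes R2‖R_L = 6412 Ω, so V = 8.64 × 6412/6787 = 8.16 V.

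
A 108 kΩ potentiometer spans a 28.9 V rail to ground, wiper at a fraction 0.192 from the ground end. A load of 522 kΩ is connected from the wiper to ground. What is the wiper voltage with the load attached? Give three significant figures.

V ≈ 5.38 V

The wiper splits the pot into (1−α)R = 87.26 kΩ above and αR = 20.74 kΩ below.
Lower section ‖ load = 19.94 kΩ.
V_wiper = 28.9 × 19.94/(87.26 + 19.94) = 5.38 V.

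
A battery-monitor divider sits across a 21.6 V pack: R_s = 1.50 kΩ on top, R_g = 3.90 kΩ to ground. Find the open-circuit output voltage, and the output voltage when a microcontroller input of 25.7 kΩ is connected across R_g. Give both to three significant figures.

Unloaded: 15.6 V; loaded: 15.0 V

Open-circuit: V = 21.6 × 3.90/(1.50 + 3.90) = 15.6 V.
With the load, R_g becomes R_g‖R_L = 3.386 kΩ, so V = 21.6 × 3.386/4.886 = 15.0 V.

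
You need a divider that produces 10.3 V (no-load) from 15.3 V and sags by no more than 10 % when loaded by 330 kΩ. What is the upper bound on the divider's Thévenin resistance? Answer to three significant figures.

Loading drop = R_th/(R_th + R_L) ≤ 0.100, so R_th ≤ R_L · ε/(1−ε) = 330 kΩ × 0.100/0.9000 = 36.7 kΩ.

R_th ≤ 36.7 kΩ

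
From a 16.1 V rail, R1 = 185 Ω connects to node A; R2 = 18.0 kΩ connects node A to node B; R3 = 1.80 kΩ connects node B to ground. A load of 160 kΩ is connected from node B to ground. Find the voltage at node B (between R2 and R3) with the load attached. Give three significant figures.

At node B, R3 is in parallel with the load: R3‖R_L = 1780 Ω.
Below node A the resistance is R2 + (R3‖R_L) = 19780 Ω, so V_A = 16.1 × 19780/19960 = 15.95 V.
Then V_B = V_A × (R3‖R_L)/(R2 + R3‖R_L) = 15.95 × 1780/19780 = 1.44 V.

V ≈ 1.44 V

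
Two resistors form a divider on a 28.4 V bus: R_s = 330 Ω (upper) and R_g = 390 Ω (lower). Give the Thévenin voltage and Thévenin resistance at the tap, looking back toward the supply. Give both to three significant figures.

V_th = 15.4 V, R_th = 179 Ω

V_th is the open-circuit tap voltage: 28.4 × 390/(330 + 390) = 15.4 V.
With the supply zeroed, R_s and R_g appear in parallel from the tap: R_th = R_s‖R_g = (330 × 390)/720.0 = 179 Ω.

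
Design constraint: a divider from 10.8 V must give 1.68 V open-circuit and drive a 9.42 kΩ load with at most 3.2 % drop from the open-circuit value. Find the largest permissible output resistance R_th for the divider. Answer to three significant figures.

Loading drop = R_th/(R_th + R_L) ≤ 0.0320, so R_th ≤ R_L · ε/(1−ε) = 9.42 kΩ × 0.0320/0.9680 = 311 Ω.

R_th ≤ 311 Ω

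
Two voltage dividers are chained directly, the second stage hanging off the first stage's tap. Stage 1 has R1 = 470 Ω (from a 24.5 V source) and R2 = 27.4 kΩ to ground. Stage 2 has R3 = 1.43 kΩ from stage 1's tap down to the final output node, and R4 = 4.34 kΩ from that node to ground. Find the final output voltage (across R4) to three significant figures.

Stage 2 presents R3+R4 = 5770 Ω as a load on stage 1's tap.
Stage 1's lower leg becomes R2‖(R3+R4) = 4766 Ω, so V_mid = 24.5 × 4766/5236 = 22.30 V.
Stage 2 is itself unloaded: V_out = V_mid × R4/(R3+R4) = 22.30 × 4340/5770 = 16.8 V.

V_out ≈ 16.8 V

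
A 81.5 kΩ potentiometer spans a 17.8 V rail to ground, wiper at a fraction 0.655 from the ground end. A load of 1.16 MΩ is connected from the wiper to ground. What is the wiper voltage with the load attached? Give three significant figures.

The wiper splits the pot into (1−α)R = 28.12 kΩ above and αR = 53.38 kΩ below.
Lower section ‖ load = 51.03 kΩ.
V_wiper = 17.8 × 51.03/(28.12 + 51.03) = 11.5 V.

V ≈ 11.5 V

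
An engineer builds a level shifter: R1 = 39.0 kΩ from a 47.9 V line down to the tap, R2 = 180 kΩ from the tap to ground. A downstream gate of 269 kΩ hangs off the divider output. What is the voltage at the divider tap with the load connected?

V_out ≈ 35.2 V

The load sits in parallel with R2: R2‖R_L = (180 × 269) / (180 + 269) = 107.8 kΩ.
V_out = 47.9 × 107.8 / (39.0 + 107.8) = 47.9 × 107.8/146.8 = 35.2 V.
(Unloaded it would have been 39.4 V.)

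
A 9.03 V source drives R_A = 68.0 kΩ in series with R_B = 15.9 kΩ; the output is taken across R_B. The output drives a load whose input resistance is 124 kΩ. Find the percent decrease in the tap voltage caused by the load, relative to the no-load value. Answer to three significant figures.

The divider's output (Thévenin) resistance is R_A‖R_B = 12.89 kΩ.
Fractional drop under load = R_th/(R_th + R_L) = 12.89 / (12.89 + 124) = 0.09414.
So the output falls by 9.41 %.

9.41 %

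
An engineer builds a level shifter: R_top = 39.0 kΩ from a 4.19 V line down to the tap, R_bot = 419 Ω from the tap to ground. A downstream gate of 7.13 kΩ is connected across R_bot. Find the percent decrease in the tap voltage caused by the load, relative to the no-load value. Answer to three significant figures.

The divider's output (Thévenin) resistance is R_top‖R_bot = 414.5 Ω.
Fractional drop under load = R_th/(R_th + R_L) = 414.5 / (414.5 + 7130) = 0.05495.
So the output falls by 5.49 %.

5.49 %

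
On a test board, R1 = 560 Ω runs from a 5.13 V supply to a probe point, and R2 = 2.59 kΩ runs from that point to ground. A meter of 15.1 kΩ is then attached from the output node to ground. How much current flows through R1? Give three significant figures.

R2‖R_L = 2211 Ω, so the source sees R1 + R2‖R_L = 2771 Ω.
I = 5.13 V / 2771 Ω = 1.85 mA.

I ≈ 1.85 mA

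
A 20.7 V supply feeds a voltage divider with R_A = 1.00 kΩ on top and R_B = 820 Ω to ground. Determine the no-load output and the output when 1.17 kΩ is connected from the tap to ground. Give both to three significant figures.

Open-circuit: V = 20.7 × 820/(1000 + 820) = 9.33 V.
With the load, R_B becomes R_B‖R_L = 482.1 Ω, so V = 20.7 × 482.1/1482 = 6.73 V.

Unloaded: 9.33 V; loaded: 6.73 V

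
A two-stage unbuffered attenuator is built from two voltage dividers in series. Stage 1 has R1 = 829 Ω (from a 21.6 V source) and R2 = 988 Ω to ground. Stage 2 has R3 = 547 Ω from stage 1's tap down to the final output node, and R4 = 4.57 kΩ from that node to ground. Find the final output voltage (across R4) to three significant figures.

Stage 2 presents R3+R4 = 5117 Ω as a load on stage 1's tap.
Stage 1's lower leg becomes R2‖(R3+R4) = 828.1 Ω, so V_mid = 21.6 × 828.1/1657 = 10.79 V.
Stage 2 is itself unloaded: V_out = V_mid × R4/(R3+R4) = 10.79 × 4570/5117 = 9.64 V.

V_out ≈ 9.64 V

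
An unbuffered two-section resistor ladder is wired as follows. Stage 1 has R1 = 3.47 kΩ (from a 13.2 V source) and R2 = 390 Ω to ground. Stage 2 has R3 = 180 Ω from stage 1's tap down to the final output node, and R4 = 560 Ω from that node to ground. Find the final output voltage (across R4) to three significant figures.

Stage 2 presents R3+R4 = 740.0 Ω as a load on stage 1's tap.
Stage 1's lower leg becomes R2‖(R3+R4) = 255.4 Ω, so V_mid = 13.2 × 255.4/3725 = 0.9049 V.
Stage 2 is itself unloaded: V_out = V_mid × R4/(R3+R4) = 0.9049 × 560/740.0 = 0.685 V.

V_out ≈ 0.685 V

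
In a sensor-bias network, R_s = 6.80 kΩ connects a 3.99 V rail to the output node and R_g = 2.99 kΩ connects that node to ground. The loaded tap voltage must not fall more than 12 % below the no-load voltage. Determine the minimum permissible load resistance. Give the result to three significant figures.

Output resistance R_th = R_s‖R_g = (6.80 × 2.99)/9.790 = 2.077 kΩ.
The fractional drop is R_th/(R_th + R_L); requiring this ≤ 0.120 gives R_L ≥ R_th(1/0.120 − 1) = 2.077 × 7.333 = 15.2 kΩ.

R_L(min) ≈ 15.2 kΩ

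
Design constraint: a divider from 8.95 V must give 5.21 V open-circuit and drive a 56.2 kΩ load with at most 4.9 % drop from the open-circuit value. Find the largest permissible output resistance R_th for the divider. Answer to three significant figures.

Loading drop = R_th/(R_th + R_L) ≤ 0.0490, so R_th ≤ R_L · ε/(1−ε) = 56.2 kΩ × 0.0490/0.9510 = 2.90 kΩ.

R_th ≤ 2.90 kΩ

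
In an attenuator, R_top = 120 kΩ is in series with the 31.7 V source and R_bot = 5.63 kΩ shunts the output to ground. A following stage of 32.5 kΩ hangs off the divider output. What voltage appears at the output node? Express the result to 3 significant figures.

The load sits in parallel with R_bot: R_bot‖R_L = (5.63 × 32.5) / (5.63 + 32.5) = 4.799 kΩ.
V_out = 31.7 × 4.799 / (120 + 4.799) = 31.7 × 4.799/124.8 = 1.22 V.

V_out ≈ 1.22 V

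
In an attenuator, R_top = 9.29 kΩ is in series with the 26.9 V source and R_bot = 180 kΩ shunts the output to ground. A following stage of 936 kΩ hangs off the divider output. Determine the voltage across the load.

V_out ≈ 25.3 V

The load sits in parallel with R_bot: R_bot‖R_L = (180 × 936) / (180 + 936) = 151.0 kΩ.
V_out = 26.9 × 151.0 / (9.29 + 151.0) = 26.9 × 151.0/160.3 = 25.3 V.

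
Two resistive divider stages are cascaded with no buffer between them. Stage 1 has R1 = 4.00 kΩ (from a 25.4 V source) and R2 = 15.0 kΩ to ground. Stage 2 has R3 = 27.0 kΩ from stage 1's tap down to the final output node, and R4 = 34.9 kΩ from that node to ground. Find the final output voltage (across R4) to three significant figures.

Stage 2 presents R3+R4 = 61.90 kΩ as a load on stage 1's tap.
Stage 1's lower leg becomes R2‖(R3+R4) = 12.07 kΩ, so V_mid = 25.4 × 12.07/16.07 = 19.08 V.
Stage 2 is itself unloaded: V_out = V_mid × R4/(R3+R4) = 19.08 × 34.9/61.90 = 10.8 V.

V_out ≈ 10.8 V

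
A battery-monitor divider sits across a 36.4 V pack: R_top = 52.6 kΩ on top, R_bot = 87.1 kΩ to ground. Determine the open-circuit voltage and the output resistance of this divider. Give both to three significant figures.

V_th is the open-circuit tap voltage: 36.4 × 87.1/(52.6 + 87.1) = 22.7 V.
With the supply zeroed, R_top and R_bot appear in parallel from the tap: R_th = R_top‖R_bot = (52.6 × 87.1)/139.7 = 32.8 kΩ.

V_th = 22.7 V, R_th = 32.8 kΩ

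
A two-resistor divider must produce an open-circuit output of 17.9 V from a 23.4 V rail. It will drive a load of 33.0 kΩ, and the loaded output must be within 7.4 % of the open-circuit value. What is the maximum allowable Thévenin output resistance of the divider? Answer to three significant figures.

R_th ≤ 2.64 kΩ

Loading drop = R_th/(R_th + R_L) ≤ 0.0740, so R_th ≤ R_L · ε/(1−ε) = 33.0 kΩ × 0.0740/0.9260 = 2.64 kΩ.
(Any R1, R2 with R2/(R1+R2) = 0.765 and R1‖R2 ≤ 2.64 kΩ will meet the spec.)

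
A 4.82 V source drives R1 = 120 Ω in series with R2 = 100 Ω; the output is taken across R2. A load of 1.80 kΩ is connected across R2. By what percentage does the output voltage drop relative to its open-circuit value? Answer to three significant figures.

The divider's output (Thévenin) resistance is R1‖R2 = 54.55 Ω.
Fractional drop under load = R_th/(R_th + R_L) = 54.55 / (54.55 + 1800) = 0.02941.
So the output falls by 2.94 %.

2.94 %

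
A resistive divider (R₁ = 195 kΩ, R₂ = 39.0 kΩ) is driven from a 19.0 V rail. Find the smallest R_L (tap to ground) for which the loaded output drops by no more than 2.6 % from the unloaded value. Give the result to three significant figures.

R_L(min) ≈ 1.22 MΩ

Output resistance R_th = R₁‖R₂ = (195 × 39.0)/234.0 = 32.50 kΩ.
The fractional drop is R_th/(R_th + R_L); requiring this ≤ 0.0260 gives R_L ≥ R_th(1/0.0260 − 1) = 32.50 × 37.46 = 1.22 MΩ.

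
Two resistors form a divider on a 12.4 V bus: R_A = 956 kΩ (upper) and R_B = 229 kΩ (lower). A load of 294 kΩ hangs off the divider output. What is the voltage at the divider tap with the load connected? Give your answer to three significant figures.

The load sits in parallel with R_B: R_B‖R_L = (229 × 294) / (229 + 294) = 128.7 kΩ.
V_out = 12.4 × 128.7 / (956 + 128.7) = 12.4 × 128.7/1085 = 1.47 V.
(Unloaded it would have been 2.40 V.)

V_out ≈ 1.47 V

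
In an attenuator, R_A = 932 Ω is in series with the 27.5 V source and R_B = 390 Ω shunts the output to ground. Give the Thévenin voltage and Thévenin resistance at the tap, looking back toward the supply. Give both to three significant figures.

V_th = 8.11 V, R_th = 275 Ω

V_th is the open-circuit tap voltage: 27.5 × 390/(932 + 390) = 8.11 V.
With the supply zeroed, R_A and R_B appear in parallel from the tap: R_th = R_A‖R_B = (932 × 390)/1322 = 275 Ω.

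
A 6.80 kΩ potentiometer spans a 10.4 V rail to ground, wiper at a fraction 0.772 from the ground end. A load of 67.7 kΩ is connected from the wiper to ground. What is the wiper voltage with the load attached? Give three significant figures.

V ≈ 7.89 V

The wiper splits the pot into (1−α)R = 1.550 kΩ above and αR = 5.250 kΩ below.
Lower section ‖ load = 4.872 kΩ.
V_wiper = 10.4 × 4.872/(1.550 + 4.872) = 7.89 V.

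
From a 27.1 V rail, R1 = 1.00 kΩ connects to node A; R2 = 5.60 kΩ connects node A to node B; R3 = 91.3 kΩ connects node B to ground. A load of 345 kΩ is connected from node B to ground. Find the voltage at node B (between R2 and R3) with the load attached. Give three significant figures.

At node B, R3 is in parallel with the load: R3‖R_L = 72.19 kΩ.
Below node A the resistance is R2 + (R3‖R_L) = 77.79 kΩ, so V_A = 27.1 × 77.79/78.79 = 26.76 V.
Then V_B = V_A × (R3‖R_L)/(R2 + R3‖R_L) = 26.76 × 72.19/77.79 = 24.8 V.

V ≈ 24.8 V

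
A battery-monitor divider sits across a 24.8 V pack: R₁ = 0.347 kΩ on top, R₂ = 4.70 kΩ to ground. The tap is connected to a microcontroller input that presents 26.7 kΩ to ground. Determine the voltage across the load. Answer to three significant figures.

V_out ≈ 22.8 V

The load sits in parallel with R₂: R₂‖R_L = (4700 × 26700) / (4700 + 26700) = 3996 Ω.
V_out = 24.8 × 3996 / (347 + 3996) = 24.8 × 3996/4343 = 22.8 V.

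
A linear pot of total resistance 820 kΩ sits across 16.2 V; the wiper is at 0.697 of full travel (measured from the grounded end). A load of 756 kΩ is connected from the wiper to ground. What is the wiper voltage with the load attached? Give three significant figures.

V ≈ 9.19 V

The wiper splits the pot into (1−α)R = 248.5 kΩ above and αR = 571.5 kΩ below.
Lower section ‖ load = 325.5 kΩ.
V_wiper = 16.2 × 325.5/(248.5 + 325.5) = 9.19 V.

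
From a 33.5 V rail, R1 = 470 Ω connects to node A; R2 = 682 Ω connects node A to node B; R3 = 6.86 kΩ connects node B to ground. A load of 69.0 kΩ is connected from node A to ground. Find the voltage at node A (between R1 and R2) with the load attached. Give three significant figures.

V ≈ 31.3 V

Below node A the series string R2+R3 = 7542 Ω sits in parallel with the 69000 Ω load: 6799 Ω.
V_A = 33.5 × 6799/(470 + 6799) = 31.3 V.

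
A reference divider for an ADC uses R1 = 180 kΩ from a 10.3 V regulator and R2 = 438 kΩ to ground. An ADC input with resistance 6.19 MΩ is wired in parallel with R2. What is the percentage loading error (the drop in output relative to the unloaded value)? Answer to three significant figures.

The divider's output (Thévenin) resistance is R1‖R2 = 127.6 kΩ.
Fractional drop under load = R_th/(R_th + R_L) = 127.6 / (127.6 + 6190) = 0.02019.
So the output falls by 2.02 %.

2.02 %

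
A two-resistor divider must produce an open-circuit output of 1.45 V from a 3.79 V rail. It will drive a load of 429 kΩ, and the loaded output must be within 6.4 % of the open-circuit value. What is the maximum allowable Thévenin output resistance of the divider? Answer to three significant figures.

R_th ≤ 29.3 kΩ

Loading drop = R_th/(R_th + R_L) ≤ 0.0640, so R_th ≤ R_L · ε/(1−ε) = 429 kΩ × 0.0640/0.9360 = 29.3 kΩ.
(Any R1, R2 with R2/(R1+R2) = 0.383 and R1‖R2 ≤ 29.3 kΩ will meet the spec.)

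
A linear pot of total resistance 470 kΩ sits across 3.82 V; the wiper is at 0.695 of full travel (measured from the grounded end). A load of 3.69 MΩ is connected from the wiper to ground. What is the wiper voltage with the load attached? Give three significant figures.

V ≈ 2.59 V

The wiper splits the pot into (1−α)R = 143.4 kΩ above and αR = 326.6 kΩ below.
Lower section ‖ load = 300.1 kΩ.
V_wiper = 3.82 × 300.1/(143.4 + 300.1) = 2.59 V.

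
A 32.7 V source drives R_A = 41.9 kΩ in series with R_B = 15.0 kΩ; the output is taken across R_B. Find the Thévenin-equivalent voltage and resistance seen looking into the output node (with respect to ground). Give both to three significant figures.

V_th is the open-circuit tap voltage: 32.7 × 15.0/(41.9 + 15.0) = 8.62 V.
With the supply zeroed, R_A and R_B appear in parallel from the tap: R_th = R_A‖R_B = (41.9 × 15.0)/56.90 = 11.0 kΩ.

V_th = 8.62 V, R_th = 11.0 kΩ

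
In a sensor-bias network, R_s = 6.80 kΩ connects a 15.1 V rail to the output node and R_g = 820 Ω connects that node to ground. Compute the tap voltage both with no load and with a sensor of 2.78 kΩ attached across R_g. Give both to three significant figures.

Unloaded: 1.62 V; loaded: 1.29 V

Open-circuit: V = 15.1 × 820/(6800 + 820) = 1.62 V.
With the load, R_g becomes R_g‖R_L = 633.2 Ω, so V = 15.1 × 633.2/7433 = 1.29 V.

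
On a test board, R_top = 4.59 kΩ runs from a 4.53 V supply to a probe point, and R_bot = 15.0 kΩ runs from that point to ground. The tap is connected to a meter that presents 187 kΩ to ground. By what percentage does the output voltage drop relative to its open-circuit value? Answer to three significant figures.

1.84 %

The divider's output (Thévenin) resistance is R_top‖R_bot = 3.515 kΩ.
Fractional drop under load = R_th/(R_th + R_L) = 3.515 / (3.515 + 187) = 0.01845.
So the output falls by 1.84 %.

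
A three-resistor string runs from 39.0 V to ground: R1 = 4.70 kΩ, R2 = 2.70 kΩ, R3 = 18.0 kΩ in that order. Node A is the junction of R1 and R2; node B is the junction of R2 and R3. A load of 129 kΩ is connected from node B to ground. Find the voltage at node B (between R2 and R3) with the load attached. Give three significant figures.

At node B, R3 is in parallel with the load: R3‖R_L = 15.80 kΩ.
Below node A the resistance is R2 + (R3‖R_L) = 18.50 kΩ, so V_A = 39.0 × 18.50/23.20 = 31.10 V.
Then V_B = V_A × (R3‖R_L)/(R2 + R3‖R_L) = 31.10 × 15.80/18.50 = 26.6 V.

V ≈ 26.6 V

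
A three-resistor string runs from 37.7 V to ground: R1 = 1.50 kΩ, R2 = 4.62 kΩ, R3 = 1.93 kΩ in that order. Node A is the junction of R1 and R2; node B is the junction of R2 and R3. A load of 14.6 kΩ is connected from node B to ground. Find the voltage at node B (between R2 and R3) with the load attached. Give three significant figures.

At node B, R3 is in parallel with the load: R3‖R_L = 1.705 kΩ.
Below node A the resistance is R2 + (R3‖R_L) = 6.325 kΩ, so V_A = 37.7 × 6.325/7.825 = 30.47 V.
Then V_B = V_A × (R3‖R_L)/(R2 + R3‖R_L) = 30.47 × 1.705/6.325 = 8.21 V.

V ≈ 8.21 V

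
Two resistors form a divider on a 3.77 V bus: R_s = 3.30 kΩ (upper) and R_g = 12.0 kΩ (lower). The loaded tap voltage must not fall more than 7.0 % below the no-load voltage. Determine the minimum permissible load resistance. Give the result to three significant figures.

Output resistance R_th = R_s‖R_g = (3.30 × 12.0)/15.30 = 2.588 kΩ.
The fractional drop is R_th/(R_th + R_L); requiring this ≤ 0.0700 gives R_L ≥ R_th(1/0.0700 − 1) = 2.588 × 13.29 = 34.4 kΩ.

R_L(min) ≈ 34.4 kΩ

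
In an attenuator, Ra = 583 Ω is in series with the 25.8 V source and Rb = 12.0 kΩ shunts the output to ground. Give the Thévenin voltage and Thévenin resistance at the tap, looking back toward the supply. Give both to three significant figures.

V_th = 24.6 V, R_th = 556 Ω

V_th is the open-circuit tap voltage: 25.8 × 12000/(583 + 12000) = 24.6 V.
With the supply zeroed, Ra and Rb appear in parallel from the tap: R_th = Ra‖Rb = (583 × 12000)/12580 = 556 Ω.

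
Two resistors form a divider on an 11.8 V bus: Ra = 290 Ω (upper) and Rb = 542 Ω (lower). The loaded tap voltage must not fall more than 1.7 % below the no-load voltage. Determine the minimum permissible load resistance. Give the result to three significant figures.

R_L(min) ≈ 10.9 kΩ

Output resistance R_th = Ra‖Rb = (290 × 542)/832.0 = 188.9 Ω.
The fractional drop is R_th/(R_th + R_L); requiring this ≤ 0.0170 gives R_L ≥ R_th(1/0.0170 − 1) = 188.9 × 57.82 = 10.9 kΩ.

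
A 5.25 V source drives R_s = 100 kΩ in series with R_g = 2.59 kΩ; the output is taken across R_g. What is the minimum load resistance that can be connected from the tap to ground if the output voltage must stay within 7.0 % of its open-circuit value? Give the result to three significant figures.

Output resistance R_th = R_s‖R_g = (100 × 2.59)/102.6 = 2.525 kΩ.
The fractional drop is R_th/(R_th + R_L); requiring this ≤ 0.0700 gives R_L ≥ R_th(1/0.0700 − 1) = 2.525 × 13.29 = 33.5 kΩ.

R_L(min) ≈ 33.5 kΩ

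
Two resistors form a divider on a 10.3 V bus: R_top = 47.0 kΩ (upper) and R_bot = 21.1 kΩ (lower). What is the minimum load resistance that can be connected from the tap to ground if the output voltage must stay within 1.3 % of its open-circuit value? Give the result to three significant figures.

Output resistance R_th = R_top‖R_bot = (47.0 × 21.1)/68.10 = 14.56 kΩ.
The fractional drop is R_th/(R_th + R_L); requiring this ≤ 0.0130 gives R_L ≥ R_th(1/0.0130 − 1) = 14.56 × 75.92 = 1.11 MΩ.

R_L(min) ≈ 1.11 MΩ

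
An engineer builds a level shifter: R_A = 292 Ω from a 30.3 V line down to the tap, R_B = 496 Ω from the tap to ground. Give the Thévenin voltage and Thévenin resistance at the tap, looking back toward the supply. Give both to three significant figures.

V_th = 19.1 V, R_th = 184 Ω

V_th is the open-circuit tap voltage: 30.3 × 496/(292 + 496) = 19.1 V.
With the supply zeroed, R_A and R_B appear in parallel from the tap: R_th = R_A‖R_B = (292 × 496)/788.0 = 184 Ω.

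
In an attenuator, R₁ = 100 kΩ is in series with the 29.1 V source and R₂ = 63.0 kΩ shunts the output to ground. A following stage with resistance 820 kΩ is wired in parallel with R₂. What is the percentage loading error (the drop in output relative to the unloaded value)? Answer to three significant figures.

4.50 %

The divider's output (Thévenin) resistance is R₁‖R₂ = 38.65 kΩ.
Fractional drop under load = R_th/(R_th + R_L) = 38.65 / (38.65 + 820) = 0.04501.
So the output falls by 4.50 %.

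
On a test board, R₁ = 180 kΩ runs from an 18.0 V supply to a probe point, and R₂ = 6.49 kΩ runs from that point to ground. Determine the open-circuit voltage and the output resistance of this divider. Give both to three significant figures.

V_th is the open-circuit tap voltage: 18.0 × 6.49/(180 + 6.49) = 0.626 V.
With the supply zeroed, R₁ and R₂ appear in parallel from the tap: R_th = R₁‖R₂ = (180 × 6.49)/186.5 = 6.26 kΩ.

V_th = 0.626 V, R_th = 6.26 kΩ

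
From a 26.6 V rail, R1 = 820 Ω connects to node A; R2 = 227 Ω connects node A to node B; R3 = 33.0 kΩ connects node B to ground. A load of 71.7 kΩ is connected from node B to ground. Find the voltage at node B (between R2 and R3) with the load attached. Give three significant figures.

V ≈ 25.4 V

At node B, R3 is in parallel with the load: R3‖R_L = 22600 Ω.
Below node A the resistance is R2 + (R3‖R_L) = 22830 Ω, so V_A = 26.6 × 22830/23650 = 25.68 V.
Then V_B = V_A × (R3‖R_L)/(R2 + R3‖R_L) = 25.68 × 22600/22830 = 25.4 V.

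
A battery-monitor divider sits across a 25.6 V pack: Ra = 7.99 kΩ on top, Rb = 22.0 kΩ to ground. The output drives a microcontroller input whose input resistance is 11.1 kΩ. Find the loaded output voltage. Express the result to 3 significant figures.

The load sits in parallel with Rb: Rb‖R_L = (22.0 × 11.1) / (22.0 + 11.1) = 7.378 kΩ.
V_out = 25.6 × 7.378 / (7.99 + 7.378) = 25.6 × 7.378/15.37 = 12.3 V.

V_out ≈ 12.3 V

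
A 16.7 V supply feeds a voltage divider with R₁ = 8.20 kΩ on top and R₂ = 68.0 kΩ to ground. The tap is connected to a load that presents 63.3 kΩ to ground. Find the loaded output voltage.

V_out ≈ 13.4 V

The load sits in parallel with R₂: R₂‖R_L = (68.0 × 63.3) / (68.0 + 63.3) = 32.78 kΩ.
V_out = 16.7 × 32.78 / (8.20 + 32.78) = 16.7 × 32.78/40.98 = 13.4 V.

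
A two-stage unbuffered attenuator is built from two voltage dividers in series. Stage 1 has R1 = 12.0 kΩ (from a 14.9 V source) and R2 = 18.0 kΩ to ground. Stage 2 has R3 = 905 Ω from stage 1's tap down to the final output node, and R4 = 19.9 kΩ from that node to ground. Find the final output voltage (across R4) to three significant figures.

V_out ≈ 6.35 V

Stage 2 presents R3+R4 = 20800 Ω as a load on stage 1's tap.
Stage 1's lower leg becomes R2‖(R3+R4) = 9651 Ω, so V_mid = 14.9 × 9651/21650 = 6.642 V.
Stage 2 is itself unloaded: V_out = V_mid × R4/(R3+R4) = 6.642 × 19900/20800 = 6.35 V.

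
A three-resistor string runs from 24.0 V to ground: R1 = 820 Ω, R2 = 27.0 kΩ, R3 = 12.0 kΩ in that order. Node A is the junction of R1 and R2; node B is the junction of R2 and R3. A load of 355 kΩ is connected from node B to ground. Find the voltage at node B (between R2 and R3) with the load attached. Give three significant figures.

At node B, R3 is in parallel with the load: R3‖R_L = 11610 Ω.
Below node A the resistance is R2 + (R3‖R_L) = 38610 Ω, so V_A = 24.0 × 38610/39430 = 23.50 V.
Then V_B = V_A × (R3‖R_L)/(R2 + R3‖R_L) = 23.50 × 11610/38610 = 7.07 V.

V ≈ 7.07 V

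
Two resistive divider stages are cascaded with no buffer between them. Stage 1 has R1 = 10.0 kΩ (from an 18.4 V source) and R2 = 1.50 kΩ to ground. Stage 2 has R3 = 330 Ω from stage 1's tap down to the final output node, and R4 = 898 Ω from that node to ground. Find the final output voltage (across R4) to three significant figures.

Stage 2 presents R3+R4 = 1228 Ω as a load on stage 1's tap.
Stage 1's lower leg becomes R2‖(R3+R4) = 675.2 Ω, so V_mid = 18.4 × 675.2/10680 = 1.164 V.
Stage 2 is itself unloaded: V_out = V_mid × R4/(R3+R4) = 1.164 × 898/1228 = 0.851 V.

V_out ≈ 0.851 V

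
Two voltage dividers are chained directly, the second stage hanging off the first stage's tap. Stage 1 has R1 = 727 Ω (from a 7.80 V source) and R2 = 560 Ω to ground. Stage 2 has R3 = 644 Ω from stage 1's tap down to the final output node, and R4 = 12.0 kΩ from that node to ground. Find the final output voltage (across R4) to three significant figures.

Stage 2 presents R3+R4 = 12640 Ω as a load on stage 1's tap.
Stage 1's lower leg becomes R2‖(R3+R4) = 536.2 Ω, so V_mid = 7.80 × 536.2/1263 = 3.311 V.
Stage 2 is itself unloaded: V_out = V_mid × R4/(R3+R4) = 3.311 × 12000/12640 = 3.14 V.

V_out ≈ 3.14 V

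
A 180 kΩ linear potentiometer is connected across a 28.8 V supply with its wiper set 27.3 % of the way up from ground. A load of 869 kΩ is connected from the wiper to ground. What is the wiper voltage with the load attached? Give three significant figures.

V ≈ 7.55 V

The wiper splits the pot into (1−α)R = 130.9 kΩ above and αR = 49.14 kΩ below.
Lower section ‖ load = 46.51 kΩ.
V_wiper = 28.8 × 46.51/(130.9 + 46.51) = 7.55 V.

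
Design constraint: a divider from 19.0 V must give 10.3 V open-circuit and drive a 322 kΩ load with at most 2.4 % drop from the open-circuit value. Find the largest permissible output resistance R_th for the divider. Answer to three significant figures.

R_th ≤ 7.92 kΩ

Loading drop = R_th/(R_th + R_L) ≤ 0.0240, so R_th ≤ R_L · ε/(1−ε) = 322 kΩ × 0.0240/0.9760 = 7.92 kΩ.
(Any R1, R2 with R2/(R1+R2) = 0.542 and R1‖R2 ≤ 7.92 kΩ will meet the spec.)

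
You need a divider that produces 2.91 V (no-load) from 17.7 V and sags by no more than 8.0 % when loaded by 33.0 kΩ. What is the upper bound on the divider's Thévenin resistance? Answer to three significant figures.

R_th ≤ 2.87 kΩ

Loading drop = R_th/(R_th + R_L) ≤ 0.0800, so R_th ≤ R_L · ε/(1−ε) = 33.0 kΩ × 0.0800/0.9200 = 2.87 kΩ.
(Any R1, R2 with R2/(R1+R2) = 0.164 and R1‖R2 ≤ 2.87 kΩ will meet the spec.)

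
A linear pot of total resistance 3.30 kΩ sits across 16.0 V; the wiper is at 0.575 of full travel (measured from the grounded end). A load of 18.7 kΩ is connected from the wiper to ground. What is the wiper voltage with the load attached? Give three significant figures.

V ≈ 8.82 V

The wiper splits the pot into (1−α)R = 1.403 kΩ above and αR = 1.897 kΩ below.
Lower section ‖ load = 1.723 kΩ.
V_wiper = 16.0 × 1.723/(1.403 + 1.723) = 8.82 V.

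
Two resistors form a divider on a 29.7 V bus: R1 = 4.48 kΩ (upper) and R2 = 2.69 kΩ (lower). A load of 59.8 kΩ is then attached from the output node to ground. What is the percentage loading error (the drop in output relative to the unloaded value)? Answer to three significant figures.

2.73 %

The divider's output (Thévenin) resistance is R1‖R2 = 1.681 kΩ.
Fractional drop under load = R_th/(R_th + R_L) = 1.681 / (1.681 + 59.8) = 0.02734.
So the output falls by 2.73 %.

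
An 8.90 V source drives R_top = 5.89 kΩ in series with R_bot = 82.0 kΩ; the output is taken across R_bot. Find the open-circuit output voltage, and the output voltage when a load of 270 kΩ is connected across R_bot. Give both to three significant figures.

Unloaded: 8.30 V; loaded: 8.14 V

Open-circuit: V = 8.90 × 82.0/(5.89 + 82.0) = 8.30 V.
With the load, R_bot becomes R_bot‖R_L = 62.90 kΩ, so V = 8.90 × 62.90/68.79 = 8.14 V.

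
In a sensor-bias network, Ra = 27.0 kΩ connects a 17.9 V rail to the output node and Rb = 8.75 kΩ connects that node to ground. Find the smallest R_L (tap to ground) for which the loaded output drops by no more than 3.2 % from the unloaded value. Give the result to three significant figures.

R_L(min) ≈ 200 kΩ

Output resistance R_th = Ra‖Rb = (27.0 × 8.75)/35.75 = 6.608 kΩ.
The fractional drop is R_th/(R_th + R_L); requiring this ≤ 0.0320 gives R_L ≥ R_th(1/0.0320 − 1) = 6.608 × 30.25 = 200 kΩ.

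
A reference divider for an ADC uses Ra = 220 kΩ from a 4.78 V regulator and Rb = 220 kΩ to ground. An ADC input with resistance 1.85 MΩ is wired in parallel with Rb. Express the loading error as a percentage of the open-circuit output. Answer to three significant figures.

The divider's output (Thévenin) resistance is Ra‖Rb = 110.0 kΩ.
Fractional drop under load = R_th/(R_th + R_L) = 110.0 / (110.0 + 1850) = 0.05612.
So the output falls by 5.61 %.

5.61 %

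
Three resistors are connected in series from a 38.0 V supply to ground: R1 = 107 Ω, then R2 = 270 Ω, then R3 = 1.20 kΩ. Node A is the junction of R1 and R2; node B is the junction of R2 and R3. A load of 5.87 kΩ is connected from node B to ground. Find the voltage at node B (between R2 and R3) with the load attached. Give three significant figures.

V ≈ 27.6 V

At node B, R3 is in parallel with the load: R3‖R_L = 996.3 Ω.
Below node A the resistance is R2 + (R3‖R_L) = 1266 Ω, so V_A = 38.0 × 1266/1373 = 35.04 V.
Then V_B = V_A × (R3‖R_L)/(R2 + R3‖R_L) = 35.04 × 996.3/1266 = 27.6 V.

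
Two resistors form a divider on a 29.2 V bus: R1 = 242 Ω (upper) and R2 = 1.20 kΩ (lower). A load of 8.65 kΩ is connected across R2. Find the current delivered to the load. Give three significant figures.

R2‖R_L = 1054 Ω; V_out = 29.2 × 1054/1296 = 23.75 V.
I_L = V_out / R_L = 23.75 / 8.65 kΩ = 2.75 mA.

I_L ≈ 2.75 mA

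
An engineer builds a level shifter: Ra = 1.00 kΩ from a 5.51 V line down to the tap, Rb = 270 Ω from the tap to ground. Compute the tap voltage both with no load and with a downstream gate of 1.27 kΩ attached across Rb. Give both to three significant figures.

Unloaded: 1.17 V; loaded: 1.00 V

Open-circuit: V = 5.51 × 270/(1000 + 270) = 1.17 V.
With the load, Rb becomes Rb‖R_L = 222.7 Ω, so V = 5.51 × 222.7/1223 = 1.00 V.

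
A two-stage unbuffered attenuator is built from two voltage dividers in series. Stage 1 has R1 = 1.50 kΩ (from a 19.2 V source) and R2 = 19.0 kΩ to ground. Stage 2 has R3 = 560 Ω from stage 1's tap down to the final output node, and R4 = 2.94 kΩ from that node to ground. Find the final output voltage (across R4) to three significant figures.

Stage 2 presents R3+R4 = 3500 Ω as a load on stage 1's tap.
Stage 1's lower leg becomes R2‖(R3+R4) = 2956 Ω, so V_mid = 19.2 × 2956/4456 = 12.74 V.
Stage 2 is itself unloaded: V_out = V_mid × R4/(R3+R4) = 12.74 × 2940/3500 = 10.7 V.

V_out ≈ 10.7 V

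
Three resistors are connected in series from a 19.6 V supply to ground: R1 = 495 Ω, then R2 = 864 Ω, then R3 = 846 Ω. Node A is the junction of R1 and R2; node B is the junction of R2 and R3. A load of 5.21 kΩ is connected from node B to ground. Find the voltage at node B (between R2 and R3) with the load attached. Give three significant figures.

V ≈ 6.84 V

At node B, R3 is in parallel with the load: R3‖R_L = 727.8 Ω.
Below node A the resistance is R2 + (R3‖R_L) = 1592 Ω, so V_A = 19.6 × 1592/2087 = 14.95 V.
Then V_B = V_A × (R3‖R_L)/(R2 + R3‖R_L) = 14.95 × 727.8/1592 = 6.84 V.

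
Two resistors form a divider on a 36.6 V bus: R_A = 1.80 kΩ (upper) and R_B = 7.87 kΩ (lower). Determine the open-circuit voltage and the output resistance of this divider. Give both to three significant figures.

V_th is the open-circuit tap voltage: 36.6 × 7.87/(1.80 + 7.87) = 29.8 V.
With the supply zeroed, R_A and R_B appear in parallel from the tap: R_th = R_A‖R_B = (1.80 × 7.87)/9.670 = 1.46 kΩ.

V_th = 29.8 V, R_th = 1.46 kΩ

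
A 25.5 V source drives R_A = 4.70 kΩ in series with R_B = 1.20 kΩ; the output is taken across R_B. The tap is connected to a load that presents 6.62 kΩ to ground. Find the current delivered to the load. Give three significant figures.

I_L ≈ 0.685 mA

R_B‖R_L = 1.016 kΩ; V_out = 25.5 × 1.016/5.716 = 4.532 V.
I_L = V_out / R_L = 4.532 / 6.62 kΩ = 0.685 mA.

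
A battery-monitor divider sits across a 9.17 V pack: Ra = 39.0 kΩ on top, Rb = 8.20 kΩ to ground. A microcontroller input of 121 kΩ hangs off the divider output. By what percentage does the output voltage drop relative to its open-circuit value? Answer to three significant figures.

The divider's output (Thévenin) resistance is Ra‖Rb = 6.775 kΩ.
Fractional drop under load = R_th/(R_th + R_L) = 6.775 / (6.775 + 121) = 0.05303.
So the output falls by 5.30 %.

5.30 %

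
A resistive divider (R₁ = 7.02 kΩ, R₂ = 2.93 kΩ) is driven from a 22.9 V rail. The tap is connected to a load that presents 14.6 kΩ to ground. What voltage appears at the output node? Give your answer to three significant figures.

V_out ≈ 5.91 V

The load sits in parallel with R₂: R₂‖R_L = (2.93 × 14.6) / (2.93 + 14.6) = 2.440 kΩ.
V_out = 22.9 × 2.440 / (7.02 + 2.440) = 22.9 × 2.440/9.460 = 5.91 V.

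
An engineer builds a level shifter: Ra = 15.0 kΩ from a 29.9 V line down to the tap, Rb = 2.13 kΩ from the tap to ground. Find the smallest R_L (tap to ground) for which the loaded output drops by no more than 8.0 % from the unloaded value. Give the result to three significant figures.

R_L(min) ≈ 21.4 kΩ

Output resistance R_th = Ra‖Rb = (15.0 × 2.13)/17.13 = 1.865 kΩ.
The fractional drop is R_th/(R_th + R_L); requiring this ≤ 0.0800 gives R_L ≥ R_th(1/0.0800 − 1) = 1.865 × 11.50 = 21.4 kΩ.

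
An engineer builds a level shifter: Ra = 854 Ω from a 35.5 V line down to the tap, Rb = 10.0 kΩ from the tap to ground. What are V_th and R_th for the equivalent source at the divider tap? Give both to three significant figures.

V_th = 32.7 V, R_th = 787 Ω

V_th is the open-circuit tap voltage: 35.5 × 10000/(854 + 10000) = 32.7 V.
With the supply zeroed, Ra and Rb appear in parallel from the tap: R_th = Ra‖Rb = (854 × 10000)/10850 = 787 Ω.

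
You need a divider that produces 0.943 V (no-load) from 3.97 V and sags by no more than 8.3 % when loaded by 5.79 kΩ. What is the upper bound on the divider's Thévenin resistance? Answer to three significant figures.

Loading drop = R_th/(R_th + R_L) ≤ 0.0830, so R_th ≤ R_L · ε/(1−ε) = 5.79 kΩ × 0.0830/0.9170 = 524 Ω.

R_th ≤ 524 Ω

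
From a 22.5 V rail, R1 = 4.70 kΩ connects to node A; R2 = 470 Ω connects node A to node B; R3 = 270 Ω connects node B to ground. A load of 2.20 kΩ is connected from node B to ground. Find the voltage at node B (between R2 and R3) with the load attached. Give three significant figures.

At node B, R3 is in parallel with the load: R3‖R_L = 240.5 Ω.
Below node A the resistance is R2 + (R3‖R_L) = 710.5 Ω, so V_A = 22.5 × 710.5/5410 = 2.955 V.
Then V_B = V_A × (R3‖R_L)/(R2 + R3‖R_L) = 2.955 × 240.5/710.5 = 1.00 V.

V ≈ 1.00 V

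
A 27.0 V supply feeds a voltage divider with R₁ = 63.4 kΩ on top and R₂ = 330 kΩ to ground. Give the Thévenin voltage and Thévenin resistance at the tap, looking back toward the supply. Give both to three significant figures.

V_th is the open-circuit tap voltage: 27.0 × 330/(63.4 + 330) = 22.6 V.
With the supply zeroed, R₁ and R₂ appear in parallel from the tap: R_th = R₁‖R₂ = (63.4 × 330)/393.4 = 53.2 kΩ.

V_th = 22.6 V, R_th = 53.2 kΩ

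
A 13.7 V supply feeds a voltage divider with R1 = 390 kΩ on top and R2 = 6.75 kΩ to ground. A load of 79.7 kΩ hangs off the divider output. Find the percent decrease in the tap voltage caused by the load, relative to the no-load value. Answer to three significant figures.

7.69 %

The divider's output (Thévenin) resistance is R1‖R2 = 6.635 kΩ.
Fractional drop under load = R_th/(R_th + R_L) = 6.635 / (6.635 + 79.7) = 0.07685.
So the output falls by 7.69 %.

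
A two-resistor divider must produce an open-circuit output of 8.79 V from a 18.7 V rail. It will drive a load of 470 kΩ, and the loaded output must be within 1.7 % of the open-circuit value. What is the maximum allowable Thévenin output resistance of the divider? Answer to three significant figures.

R_th ≤ 8.13 kΩ

Loading drop = R_th/(R_th + R_L) ≤ 0.0170, so R_th ≤ R_L · ε/(1−ε) = 470 kΩ × 0.0170/0.9830 = 8.13 kΩ.
(Any R1, R2 with R2/(R1+R2) = 0.470 and R1‖R2 ≤ 8.13 kΩ will meet the spec.)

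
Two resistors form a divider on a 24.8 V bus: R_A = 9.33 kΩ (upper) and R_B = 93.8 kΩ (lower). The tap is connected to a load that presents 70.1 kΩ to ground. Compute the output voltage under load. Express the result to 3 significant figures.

V_out ≈ 20.1 V

The load sits in parallel with R_B: R_B‖R_L = (93.8 × 70.1) / (93.8 + 70.1) = 40.12 kΩ.
V_out = 24.8 × 40.12 / (9.33 + 40.12) = 24.8 × 40.12/49.45 = 20.1 V.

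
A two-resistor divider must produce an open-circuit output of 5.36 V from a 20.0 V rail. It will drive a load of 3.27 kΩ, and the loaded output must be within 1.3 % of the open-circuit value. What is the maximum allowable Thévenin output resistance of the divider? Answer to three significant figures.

R_th ≤ 43.1 Ω

Loading drop = R_th/(R_th + R_L) ≤ 0.0130, so R_th ≤ R_L · ε/(1−ε) = 3.27 kΩ × 0.0130/0.9870 = 43.1 Ω.
(Any R1, R2 with R2/(R1+R2) = 0.268 and R1‖R2 ≤ 43.1 Ω will meet the spec.)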